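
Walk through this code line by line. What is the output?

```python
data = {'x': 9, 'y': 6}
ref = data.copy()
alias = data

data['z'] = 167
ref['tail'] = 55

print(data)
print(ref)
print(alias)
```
{'x': 9, 'y': 6, 'z': 167}
{'x': 9, 'y': 6, 'tail': 55}
{'x': 9, 'y': 6, 'z': 167}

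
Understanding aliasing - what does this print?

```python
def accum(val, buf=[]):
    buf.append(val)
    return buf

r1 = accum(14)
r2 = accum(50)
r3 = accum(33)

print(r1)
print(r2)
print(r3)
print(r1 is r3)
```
[14, 50, 33]
[14, 50, 33]
[14, 50, 33]
True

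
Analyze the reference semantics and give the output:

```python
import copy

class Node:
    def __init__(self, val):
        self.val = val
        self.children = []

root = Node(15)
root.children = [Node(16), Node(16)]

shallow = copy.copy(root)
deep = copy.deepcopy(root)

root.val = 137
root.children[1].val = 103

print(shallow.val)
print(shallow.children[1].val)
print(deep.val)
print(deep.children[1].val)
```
15
103
15
16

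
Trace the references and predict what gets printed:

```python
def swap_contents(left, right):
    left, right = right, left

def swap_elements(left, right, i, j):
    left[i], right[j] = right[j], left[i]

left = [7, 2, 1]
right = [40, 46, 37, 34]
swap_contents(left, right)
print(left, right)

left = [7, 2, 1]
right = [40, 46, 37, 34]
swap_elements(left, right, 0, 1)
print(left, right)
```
[7, 2, 1] [40, 46, 37, 34]
[46, 2, 1] [40, 7, 37, 34]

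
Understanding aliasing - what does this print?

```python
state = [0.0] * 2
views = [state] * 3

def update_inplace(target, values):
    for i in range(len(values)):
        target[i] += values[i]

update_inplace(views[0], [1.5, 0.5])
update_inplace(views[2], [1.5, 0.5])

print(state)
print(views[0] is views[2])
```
[3.0, 1.0]
True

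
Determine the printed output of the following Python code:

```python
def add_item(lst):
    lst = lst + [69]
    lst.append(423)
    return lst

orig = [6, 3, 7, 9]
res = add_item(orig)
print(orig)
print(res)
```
[6, 3, 7, 9]
[6, 3, 7, 9, 69, 423]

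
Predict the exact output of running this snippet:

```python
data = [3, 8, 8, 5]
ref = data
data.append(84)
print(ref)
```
[3, 8, 8, 5, 84]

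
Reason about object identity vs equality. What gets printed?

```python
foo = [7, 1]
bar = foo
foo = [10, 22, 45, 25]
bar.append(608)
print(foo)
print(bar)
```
[10, 22, 45, 25]
[7, 1, 608]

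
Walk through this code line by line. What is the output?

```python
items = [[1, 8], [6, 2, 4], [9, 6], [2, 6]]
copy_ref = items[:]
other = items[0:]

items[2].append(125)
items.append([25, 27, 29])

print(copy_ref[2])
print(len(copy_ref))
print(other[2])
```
[9, 6, 125]
4
[9, 6, 125]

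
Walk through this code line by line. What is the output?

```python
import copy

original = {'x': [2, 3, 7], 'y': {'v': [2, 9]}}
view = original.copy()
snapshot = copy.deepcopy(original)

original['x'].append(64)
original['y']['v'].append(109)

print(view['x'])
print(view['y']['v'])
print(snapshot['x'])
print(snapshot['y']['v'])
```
[2, 3, 7, 64]
[2, 9, 109]
[2, 3, 7]
[2, 9]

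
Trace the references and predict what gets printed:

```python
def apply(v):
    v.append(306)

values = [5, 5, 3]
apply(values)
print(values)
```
[5, 5, 3, 306]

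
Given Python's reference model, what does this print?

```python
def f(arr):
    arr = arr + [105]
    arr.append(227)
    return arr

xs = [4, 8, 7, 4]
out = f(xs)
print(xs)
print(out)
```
[4, 8, 7, 4]
[4, 8, 7, 4, 105, 227]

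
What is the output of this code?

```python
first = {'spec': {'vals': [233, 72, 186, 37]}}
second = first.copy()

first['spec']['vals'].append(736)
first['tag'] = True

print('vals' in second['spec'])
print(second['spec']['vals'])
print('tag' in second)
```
True
[233, 72, 186, 37, 736]
False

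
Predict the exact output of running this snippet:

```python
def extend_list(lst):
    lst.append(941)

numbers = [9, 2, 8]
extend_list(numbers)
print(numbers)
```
[9, 2, 8, 941]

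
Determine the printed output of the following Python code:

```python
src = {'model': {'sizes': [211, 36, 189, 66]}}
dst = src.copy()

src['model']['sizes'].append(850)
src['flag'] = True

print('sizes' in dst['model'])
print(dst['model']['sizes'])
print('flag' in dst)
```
True
[211, 36, 189, 66, 850]
False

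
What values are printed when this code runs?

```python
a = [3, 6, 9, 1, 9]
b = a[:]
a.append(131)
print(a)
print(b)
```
[3, 6, 9, 1, 9, 131]
[3, 6, 9, 1, 9]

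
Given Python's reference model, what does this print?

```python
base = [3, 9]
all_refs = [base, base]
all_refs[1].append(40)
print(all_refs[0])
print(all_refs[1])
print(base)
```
[3, 9, 40]
[3, 9, 40]
[3, 9, 40]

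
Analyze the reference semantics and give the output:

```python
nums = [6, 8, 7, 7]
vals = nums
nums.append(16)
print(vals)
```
[6, 8, 7, 7, 16]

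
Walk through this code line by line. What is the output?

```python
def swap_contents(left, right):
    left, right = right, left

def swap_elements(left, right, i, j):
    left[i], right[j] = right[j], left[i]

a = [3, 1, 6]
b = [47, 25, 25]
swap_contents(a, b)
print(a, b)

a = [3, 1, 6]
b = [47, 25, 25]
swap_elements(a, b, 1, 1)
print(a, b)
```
[3, 1, 6] [47, 25, 25]
[3, 25, 6] [47, 1, 25]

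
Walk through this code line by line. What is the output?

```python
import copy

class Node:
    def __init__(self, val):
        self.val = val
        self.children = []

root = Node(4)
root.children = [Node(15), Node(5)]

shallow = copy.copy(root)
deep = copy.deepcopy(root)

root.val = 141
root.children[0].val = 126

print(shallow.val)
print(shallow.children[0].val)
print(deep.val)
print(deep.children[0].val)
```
4
126
4
15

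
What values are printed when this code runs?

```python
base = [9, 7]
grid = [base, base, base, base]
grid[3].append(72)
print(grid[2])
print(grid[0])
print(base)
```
[9, 7, 72]
[9, 7, 72]
[9, 7, 72]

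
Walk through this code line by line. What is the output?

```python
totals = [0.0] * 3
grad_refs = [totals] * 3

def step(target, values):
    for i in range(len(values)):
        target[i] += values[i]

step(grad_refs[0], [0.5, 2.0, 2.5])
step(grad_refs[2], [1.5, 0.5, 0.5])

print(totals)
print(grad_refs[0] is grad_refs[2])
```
[2.0, 2.5, 3.0]
True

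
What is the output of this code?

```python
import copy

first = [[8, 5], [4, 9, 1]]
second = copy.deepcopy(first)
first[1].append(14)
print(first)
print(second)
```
[[8, 5], [4, 9, 1, 14]]
[[8, 5], [4, 9, 1]]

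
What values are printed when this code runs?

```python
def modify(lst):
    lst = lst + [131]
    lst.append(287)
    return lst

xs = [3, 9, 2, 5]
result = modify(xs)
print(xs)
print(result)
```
[3, 9, 2, 5]
[3, 9, 2, 5, 131, 287]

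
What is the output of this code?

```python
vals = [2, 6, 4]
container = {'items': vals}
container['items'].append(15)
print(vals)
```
[2, 6, 4, 15]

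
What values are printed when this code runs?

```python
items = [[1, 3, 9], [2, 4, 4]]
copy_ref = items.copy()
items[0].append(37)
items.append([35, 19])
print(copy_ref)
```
[[1, 3, 9, 37], [2, 4, 4]]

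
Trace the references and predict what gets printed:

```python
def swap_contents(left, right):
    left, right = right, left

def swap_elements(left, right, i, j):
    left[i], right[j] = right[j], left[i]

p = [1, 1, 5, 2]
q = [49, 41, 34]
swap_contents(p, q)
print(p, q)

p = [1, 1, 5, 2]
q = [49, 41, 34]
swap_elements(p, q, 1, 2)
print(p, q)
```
[1, 1, 5, 2] [49, 41, 34]
[1, 34, 5, 2] [49, 41, 1]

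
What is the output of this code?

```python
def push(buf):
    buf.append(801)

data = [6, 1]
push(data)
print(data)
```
[6, 1, 801]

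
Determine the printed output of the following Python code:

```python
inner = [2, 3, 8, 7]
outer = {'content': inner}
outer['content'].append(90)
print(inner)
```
[2, 3, 8, 7, 90]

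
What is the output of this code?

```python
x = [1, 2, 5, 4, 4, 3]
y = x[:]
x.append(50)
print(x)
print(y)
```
[1, 2, 5, 4, 4, 3, 50]
[1, 2, 5, 4, 4, 3]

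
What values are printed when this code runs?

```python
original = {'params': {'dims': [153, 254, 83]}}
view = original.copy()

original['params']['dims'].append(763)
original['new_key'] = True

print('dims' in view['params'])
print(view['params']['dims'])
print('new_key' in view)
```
True
[153, 254, 83, 763]
False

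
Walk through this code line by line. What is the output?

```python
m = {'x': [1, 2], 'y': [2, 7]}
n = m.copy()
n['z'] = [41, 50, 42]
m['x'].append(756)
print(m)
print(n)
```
{'x': [1, 2, 756], 'y': [2, 7]}
{'x': [1, 2, 756], 'y': [2, 7], 'z': [41, 50, 42]}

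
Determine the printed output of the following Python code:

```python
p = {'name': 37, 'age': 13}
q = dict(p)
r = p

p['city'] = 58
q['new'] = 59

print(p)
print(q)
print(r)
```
{'name': 37, 'age': 13, 'city': 58}
{'name': 37, 'age': 13, 'new': 59}
{'name': 37, 'age': 13, 'city': 58}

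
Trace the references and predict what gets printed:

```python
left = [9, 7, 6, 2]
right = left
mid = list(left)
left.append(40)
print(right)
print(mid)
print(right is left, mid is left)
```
[9, 7, 6, 2, 40]
[9, 7, 6, 2]
True False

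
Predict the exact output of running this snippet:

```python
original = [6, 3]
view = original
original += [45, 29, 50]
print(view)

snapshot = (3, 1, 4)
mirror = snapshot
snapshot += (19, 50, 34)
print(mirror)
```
[6, 3, 45, 29, 50]
(3, 1, 4)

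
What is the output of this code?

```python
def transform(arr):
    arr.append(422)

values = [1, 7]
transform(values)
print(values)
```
[1, 7, 422]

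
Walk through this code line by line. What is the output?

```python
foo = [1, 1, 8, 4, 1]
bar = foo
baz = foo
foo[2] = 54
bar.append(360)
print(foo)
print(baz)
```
[1, 1, 54, 4, 1, 360]
[1, 1, 54, 4, 1, 360]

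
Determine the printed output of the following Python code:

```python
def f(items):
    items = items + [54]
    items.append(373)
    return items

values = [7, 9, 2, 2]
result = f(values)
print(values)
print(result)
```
[7, 9, 2, 2]
[7, 9, 2, 2, 54, 373]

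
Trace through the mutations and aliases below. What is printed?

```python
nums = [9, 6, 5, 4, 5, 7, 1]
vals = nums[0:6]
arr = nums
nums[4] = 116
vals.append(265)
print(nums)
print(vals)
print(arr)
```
[9, 6, 5, 4, 116, 7, 1]
[9, 6, 5, 4, 5, 7, 265]
[9, 6, 5, 4, 116, 7, 1]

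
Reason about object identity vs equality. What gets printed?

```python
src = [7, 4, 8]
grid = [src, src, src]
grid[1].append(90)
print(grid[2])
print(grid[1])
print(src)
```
[7, 4, 8, 90]
[7, 4, 8, 90]
[7, 4, 8, 90]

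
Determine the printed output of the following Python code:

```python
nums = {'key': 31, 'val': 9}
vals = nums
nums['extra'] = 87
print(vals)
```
{'key': 31, 'val': 9, 'extra': 87}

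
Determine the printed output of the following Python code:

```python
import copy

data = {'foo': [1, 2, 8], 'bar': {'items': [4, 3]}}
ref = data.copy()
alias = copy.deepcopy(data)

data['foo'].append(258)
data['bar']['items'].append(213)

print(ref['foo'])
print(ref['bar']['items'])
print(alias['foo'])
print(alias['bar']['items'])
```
[1, 2, 8, 258]
[4, 3, 213]
[1, 2, 8]
[4, 3]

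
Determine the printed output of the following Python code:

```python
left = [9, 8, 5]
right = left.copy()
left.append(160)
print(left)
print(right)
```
[9, 8, 5, 160]
[9, 8, 5]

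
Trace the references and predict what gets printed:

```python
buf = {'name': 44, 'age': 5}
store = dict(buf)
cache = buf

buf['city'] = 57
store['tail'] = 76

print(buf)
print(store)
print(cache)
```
{'name': 44, 'age': 5, 'city': 57}
{'name': 44, 'age': 5, 'tail': 76}
{'name': 44, 'age': 5, 'city': 57}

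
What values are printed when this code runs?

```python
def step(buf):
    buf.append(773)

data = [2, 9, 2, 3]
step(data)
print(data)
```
[2, 9, 2, 3, 773]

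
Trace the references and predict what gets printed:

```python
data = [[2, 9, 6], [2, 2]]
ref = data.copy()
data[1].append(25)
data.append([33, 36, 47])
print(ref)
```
[[2, 9, 6], [2, 2, 25]]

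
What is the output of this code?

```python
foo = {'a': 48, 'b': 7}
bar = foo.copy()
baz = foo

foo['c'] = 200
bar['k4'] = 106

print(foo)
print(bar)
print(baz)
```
{'a': 48, 'b': 7, 'c': 200}
{'a': 48, 'b': 7, 'k4': 106}
{'a': 48, 'b': 7, 'c': 200}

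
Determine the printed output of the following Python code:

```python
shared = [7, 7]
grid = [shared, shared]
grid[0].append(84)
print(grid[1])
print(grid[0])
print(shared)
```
[7, 7, 84]
[7, 7, 84]
[7, 7, 84]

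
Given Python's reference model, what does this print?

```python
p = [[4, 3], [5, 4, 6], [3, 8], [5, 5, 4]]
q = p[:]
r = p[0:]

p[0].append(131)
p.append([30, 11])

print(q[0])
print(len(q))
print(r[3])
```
[4, 3, 131]
4
[5, 5, 4]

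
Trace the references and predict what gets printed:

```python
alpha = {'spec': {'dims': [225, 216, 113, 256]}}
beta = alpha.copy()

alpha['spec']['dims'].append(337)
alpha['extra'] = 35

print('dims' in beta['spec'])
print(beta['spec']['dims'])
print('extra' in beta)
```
True
[225, 216, 113, 256, 337]
False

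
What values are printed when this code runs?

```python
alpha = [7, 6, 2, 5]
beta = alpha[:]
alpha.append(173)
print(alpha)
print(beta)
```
[7, 6, 2, 5, 173]
[7, 6, 2, 5]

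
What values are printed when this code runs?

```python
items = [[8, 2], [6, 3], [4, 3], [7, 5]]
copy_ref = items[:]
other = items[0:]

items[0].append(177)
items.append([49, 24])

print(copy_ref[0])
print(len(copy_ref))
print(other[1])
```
[8, 2, 177]
4
[6, 3]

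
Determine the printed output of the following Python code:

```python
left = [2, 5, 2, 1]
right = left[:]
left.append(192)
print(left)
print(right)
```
[2, 5, 2, 1, 192]
[2, 5, 2, 1]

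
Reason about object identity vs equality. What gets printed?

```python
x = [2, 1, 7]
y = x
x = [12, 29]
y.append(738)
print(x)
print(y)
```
[12, 29]
[2, 1, 7, 738]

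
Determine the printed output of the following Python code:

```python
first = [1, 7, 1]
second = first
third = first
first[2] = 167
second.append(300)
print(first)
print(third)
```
[1, 7, 167, 300]
[1, 7, 167, 300]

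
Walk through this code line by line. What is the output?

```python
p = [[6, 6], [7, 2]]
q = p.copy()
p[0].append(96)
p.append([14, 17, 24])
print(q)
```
[[6, 6, 96], [7, 2]]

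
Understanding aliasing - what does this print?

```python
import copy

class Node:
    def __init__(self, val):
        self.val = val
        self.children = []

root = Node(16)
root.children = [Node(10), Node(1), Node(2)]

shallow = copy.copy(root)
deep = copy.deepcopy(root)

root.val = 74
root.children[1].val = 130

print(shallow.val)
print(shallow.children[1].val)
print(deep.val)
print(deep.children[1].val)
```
16
130
16
1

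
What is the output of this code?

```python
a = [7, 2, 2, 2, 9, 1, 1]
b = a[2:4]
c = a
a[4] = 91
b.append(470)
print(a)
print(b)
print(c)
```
[7, 2, 2, 2, 91, 1, 1]
[2, 2, 470]
[7, 2, 2, 2, 91, 1, 1]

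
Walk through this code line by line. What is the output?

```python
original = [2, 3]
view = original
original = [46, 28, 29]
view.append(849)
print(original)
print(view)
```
[46, 28, 29]
[2, 3, 849]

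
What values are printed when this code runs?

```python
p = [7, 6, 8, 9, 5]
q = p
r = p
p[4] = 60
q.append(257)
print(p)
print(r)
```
[7, 6, 8, 9, 60, 257]
[7, 6, 8, 9, 60, 257]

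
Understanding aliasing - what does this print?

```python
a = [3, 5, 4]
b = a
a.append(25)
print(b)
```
[3, 5, 4, 25]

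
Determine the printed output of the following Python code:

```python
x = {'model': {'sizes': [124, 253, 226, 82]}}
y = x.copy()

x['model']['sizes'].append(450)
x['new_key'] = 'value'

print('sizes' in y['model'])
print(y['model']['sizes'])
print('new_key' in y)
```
True
[124, 253, 226, 82, 450]
False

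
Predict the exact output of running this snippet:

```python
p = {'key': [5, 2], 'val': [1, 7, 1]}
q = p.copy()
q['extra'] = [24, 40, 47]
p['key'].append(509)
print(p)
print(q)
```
{'key': [5, 2, 509], 'val': [1, 7, 1]}
{'key': [5, 2, 509], 'val': [1, 7, 1], 'extra': [24, 40, 47]}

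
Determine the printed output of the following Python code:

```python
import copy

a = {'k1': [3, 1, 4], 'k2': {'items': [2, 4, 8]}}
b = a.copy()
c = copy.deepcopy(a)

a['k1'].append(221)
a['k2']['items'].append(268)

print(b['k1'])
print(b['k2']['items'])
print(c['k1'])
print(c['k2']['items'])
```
[3, 1, 4, 221]
[2, 4, 8, 268]
[3, 1, 4]
[2, 4, 8]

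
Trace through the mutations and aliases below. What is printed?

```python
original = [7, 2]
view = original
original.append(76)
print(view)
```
[7, 2, 76]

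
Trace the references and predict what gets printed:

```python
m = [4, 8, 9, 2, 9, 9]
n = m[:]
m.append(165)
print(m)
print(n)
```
[4, 8, 9, 2, 9, 9, 165]
[4, 8, 9, 2, 9, 9]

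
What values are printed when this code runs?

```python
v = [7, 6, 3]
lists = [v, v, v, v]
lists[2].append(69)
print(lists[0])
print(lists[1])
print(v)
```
[7, 6, 3, 69]
[7, 6, 3, 69]
[7, 6, 3, 69]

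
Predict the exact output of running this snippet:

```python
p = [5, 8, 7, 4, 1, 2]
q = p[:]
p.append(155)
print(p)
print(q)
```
[5, 8, 7, 4, 1, 2, 155]
[5, 8, 7, 4, 1, 2]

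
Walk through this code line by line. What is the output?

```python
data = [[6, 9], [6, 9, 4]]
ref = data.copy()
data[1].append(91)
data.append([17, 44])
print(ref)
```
[[6, 9], [6, 9, 4, 91]]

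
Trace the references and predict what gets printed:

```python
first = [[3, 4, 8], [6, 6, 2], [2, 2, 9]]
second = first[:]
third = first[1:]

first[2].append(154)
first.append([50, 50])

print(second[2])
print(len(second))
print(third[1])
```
[2, 2, 9, 154]
3
[2, 2, 9, 154]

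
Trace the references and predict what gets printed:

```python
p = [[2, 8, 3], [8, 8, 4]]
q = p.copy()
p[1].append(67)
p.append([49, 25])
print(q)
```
[[2, 8, 3], [8, 8, 4, 67]]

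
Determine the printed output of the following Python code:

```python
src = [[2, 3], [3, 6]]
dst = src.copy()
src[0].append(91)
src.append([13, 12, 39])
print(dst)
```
[[2, 3, 91], [3, 6]]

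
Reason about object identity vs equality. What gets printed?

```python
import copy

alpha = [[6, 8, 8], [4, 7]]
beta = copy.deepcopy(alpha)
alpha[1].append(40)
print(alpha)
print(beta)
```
[[6, 8, 8], [4, 7, 40]]
[[6, 8, 8], [4, 7]]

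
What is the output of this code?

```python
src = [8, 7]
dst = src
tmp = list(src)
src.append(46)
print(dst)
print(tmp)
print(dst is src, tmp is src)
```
[8, 7, 46]
[8, 7]
True False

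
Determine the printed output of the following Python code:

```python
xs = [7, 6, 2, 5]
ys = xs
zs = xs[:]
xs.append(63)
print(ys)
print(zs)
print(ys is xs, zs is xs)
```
[7, 6, 2, 5, 63]
[7, 6, 2, 5]
True False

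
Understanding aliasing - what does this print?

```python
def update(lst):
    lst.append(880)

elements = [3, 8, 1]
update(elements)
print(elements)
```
[3, 8, 1, 880]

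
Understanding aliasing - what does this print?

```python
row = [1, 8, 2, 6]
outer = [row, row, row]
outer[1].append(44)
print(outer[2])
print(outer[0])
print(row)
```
[1, 8, 2, 6, 44]
[1, 8, 2, 6, 44]
[1, 8, 2, 6, 44]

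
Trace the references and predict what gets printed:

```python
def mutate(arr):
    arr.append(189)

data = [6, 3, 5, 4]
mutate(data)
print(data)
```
[6, 3, 5, 4, 189]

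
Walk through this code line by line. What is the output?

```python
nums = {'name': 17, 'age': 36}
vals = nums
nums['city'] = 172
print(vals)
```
{'name': 17, 'age': 36, 'city': 172}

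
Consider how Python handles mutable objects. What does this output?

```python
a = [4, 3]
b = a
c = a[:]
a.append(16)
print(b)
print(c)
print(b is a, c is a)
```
[4, 3, 16]
[4, 3]
True False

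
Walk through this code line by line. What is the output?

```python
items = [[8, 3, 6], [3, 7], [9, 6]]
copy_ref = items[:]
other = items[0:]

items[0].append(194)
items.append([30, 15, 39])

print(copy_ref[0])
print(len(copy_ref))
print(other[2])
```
[8, 3, 6, 194]
3
[9, 6]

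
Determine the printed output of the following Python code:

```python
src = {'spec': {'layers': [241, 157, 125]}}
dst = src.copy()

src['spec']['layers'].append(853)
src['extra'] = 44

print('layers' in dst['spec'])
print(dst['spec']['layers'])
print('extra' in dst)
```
True
[241, 157, 125, 853]
False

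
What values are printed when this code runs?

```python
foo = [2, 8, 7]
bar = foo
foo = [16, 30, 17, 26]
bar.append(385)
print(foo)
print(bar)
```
[16, 30, 17, 26]
[2, 8, 7, 385]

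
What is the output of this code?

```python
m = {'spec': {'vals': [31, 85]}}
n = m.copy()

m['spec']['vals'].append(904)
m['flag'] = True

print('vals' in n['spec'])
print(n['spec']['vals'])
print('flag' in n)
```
True
[31, 85, 904]
False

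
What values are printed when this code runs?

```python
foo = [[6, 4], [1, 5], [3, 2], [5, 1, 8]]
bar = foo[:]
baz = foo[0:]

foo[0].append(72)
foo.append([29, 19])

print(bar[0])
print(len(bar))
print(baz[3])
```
[6, 4, 72]
4
[5, 1, 8]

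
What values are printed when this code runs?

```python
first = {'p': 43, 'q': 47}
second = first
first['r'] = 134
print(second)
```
{'p': 43, 'q': 47, 'r': 134}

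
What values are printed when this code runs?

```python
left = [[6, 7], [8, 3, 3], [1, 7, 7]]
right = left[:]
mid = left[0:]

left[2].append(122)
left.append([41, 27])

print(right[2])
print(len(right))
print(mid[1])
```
[1, 7, 7, 122]
3
[8, 3, 3]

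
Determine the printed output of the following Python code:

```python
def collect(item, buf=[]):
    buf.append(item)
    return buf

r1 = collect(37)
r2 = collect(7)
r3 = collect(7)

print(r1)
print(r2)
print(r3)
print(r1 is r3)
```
[37, 7, 7]
[37, 7, 7]
[37, 7, 7]
True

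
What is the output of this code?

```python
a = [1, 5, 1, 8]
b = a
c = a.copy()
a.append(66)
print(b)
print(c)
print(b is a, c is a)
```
[1, 5, 1, 8, 66]
[1, 5, 1, 8]
True False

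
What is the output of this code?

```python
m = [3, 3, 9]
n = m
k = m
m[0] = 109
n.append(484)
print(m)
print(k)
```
[109, 3, 9, 484]
[109, 3, 9, 484]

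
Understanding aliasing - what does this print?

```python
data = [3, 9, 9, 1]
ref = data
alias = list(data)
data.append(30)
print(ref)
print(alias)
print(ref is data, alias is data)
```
[3, 9, 9, 1, 30]
[3, 9, 9, 1]
True False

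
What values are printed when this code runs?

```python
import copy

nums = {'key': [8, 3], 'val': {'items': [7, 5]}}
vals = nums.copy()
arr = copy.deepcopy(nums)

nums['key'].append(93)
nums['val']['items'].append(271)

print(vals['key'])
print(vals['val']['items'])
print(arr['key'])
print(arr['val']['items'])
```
[8, 3, 93]
[7, 5, 271]
[8, 3]
[7, 5]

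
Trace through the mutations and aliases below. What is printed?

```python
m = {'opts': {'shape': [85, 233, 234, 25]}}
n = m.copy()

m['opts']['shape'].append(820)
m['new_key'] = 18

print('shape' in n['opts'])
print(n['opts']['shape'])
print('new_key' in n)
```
True
[85, 233, 234, 25, 820]
False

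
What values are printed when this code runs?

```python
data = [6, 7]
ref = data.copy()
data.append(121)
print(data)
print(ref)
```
[6, 7, 121]
[6, 7]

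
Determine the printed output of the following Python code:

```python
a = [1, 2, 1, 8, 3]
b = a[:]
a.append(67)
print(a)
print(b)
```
[1, 2, 1, 8, 3, 67]
[1, 2, 1, 8, 3]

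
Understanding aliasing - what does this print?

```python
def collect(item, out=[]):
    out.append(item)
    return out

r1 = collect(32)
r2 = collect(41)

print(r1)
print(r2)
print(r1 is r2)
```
[32, 41]
[32, 41]
True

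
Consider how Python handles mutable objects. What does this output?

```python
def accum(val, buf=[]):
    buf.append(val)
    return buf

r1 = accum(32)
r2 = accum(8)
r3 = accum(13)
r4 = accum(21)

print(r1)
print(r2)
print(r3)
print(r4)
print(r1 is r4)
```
[32, 8, 13, 21]
[32, 8, 13, 21]
[32, 8, 13, 21]
[32, 8, 13, 21]
True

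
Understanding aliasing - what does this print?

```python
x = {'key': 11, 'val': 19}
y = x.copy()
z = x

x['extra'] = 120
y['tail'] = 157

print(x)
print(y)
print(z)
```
{'key': 11, 'val': 19, 'extra': 120}
{'key': 11, 'val': 19, 'tail': 157}
{'key': 11, 'val': 19, 'extra': 120}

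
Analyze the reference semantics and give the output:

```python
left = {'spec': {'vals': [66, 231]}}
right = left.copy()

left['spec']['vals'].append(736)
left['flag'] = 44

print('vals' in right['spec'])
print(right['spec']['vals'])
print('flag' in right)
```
True
[66, 231, 736]
False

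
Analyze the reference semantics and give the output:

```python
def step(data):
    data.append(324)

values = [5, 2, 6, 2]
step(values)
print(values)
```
[5, 2, 6, 2, 324]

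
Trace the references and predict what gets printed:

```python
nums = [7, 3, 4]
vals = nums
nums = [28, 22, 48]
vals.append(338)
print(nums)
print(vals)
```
[28, 22, 48]
[7, 3, 4, 338]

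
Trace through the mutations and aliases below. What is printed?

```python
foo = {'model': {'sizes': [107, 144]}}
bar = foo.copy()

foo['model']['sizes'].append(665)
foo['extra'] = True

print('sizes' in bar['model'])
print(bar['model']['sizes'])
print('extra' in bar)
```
True
[107, 144, 665]
False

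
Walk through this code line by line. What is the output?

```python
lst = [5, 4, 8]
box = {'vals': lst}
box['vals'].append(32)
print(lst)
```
[5, 4, 8, 32]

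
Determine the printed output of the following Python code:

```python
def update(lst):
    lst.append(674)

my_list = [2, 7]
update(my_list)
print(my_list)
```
[2, 7, 674]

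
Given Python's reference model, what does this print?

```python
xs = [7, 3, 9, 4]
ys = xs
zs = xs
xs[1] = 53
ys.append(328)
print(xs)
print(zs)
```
[7, 53, 9, 4, 328]
[7, 53, 9, 4, 328]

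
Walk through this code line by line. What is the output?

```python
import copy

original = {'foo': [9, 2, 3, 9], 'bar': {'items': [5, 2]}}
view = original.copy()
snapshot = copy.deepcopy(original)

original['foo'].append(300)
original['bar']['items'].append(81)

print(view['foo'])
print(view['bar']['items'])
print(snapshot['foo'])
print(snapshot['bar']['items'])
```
[9, 2, 3, 9, 300]
[5, 2, 81]
[9, 2, 3, 9]
[5, 2]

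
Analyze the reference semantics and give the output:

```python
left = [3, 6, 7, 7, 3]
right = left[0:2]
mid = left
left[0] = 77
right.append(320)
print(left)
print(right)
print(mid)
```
[77, 6, 7, 7, 3]
[3, 6, 320]
[77, 6, 7, 7, 3]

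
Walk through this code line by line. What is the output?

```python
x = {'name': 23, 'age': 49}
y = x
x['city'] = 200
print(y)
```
{'name': 23, 'age': 49, 'city': 200}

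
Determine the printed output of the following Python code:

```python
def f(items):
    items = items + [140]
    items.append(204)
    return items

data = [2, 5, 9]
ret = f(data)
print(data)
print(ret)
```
[2, 5, 9]
[2, 5, 9, 140, 204]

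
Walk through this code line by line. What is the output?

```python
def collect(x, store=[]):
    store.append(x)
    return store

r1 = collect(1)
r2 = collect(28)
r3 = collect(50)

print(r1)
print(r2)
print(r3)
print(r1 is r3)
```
[1, 28, 50]
[1, 28, 50]
[1, 28, 50]
True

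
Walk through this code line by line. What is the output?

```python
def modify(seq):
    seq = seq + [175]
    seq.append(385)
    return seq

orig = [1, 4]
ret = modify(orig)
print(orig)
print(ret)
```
[1, 4]
[1, 4, 175, 385]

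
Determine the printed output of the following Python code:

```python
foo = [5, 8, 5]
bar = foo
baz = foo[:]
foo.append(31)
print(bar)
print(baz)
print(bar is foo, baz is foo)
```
[5, 8, 5, 31]
[5, 8, 5]
True False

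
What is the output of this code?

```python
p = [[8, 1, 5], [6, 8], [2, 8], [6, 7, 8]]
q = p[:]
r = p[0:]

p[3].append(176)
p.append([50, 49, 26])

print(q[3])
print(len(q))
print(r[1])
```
[6, 7, 8, 176]
4
[6, 8]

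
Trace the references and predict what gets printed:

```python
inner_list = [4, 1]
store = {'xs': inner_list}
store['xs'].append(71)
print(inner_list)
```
[4, 1, 71]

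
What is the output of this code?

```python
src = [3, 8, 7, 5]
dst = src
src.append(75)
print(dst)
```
[3, 8, 7, 5, 75]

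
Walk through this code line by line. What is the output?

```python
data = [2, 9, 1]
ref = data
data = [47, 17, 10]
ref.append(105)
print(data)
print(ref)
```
[47, 17, 10]
[2, 9, 1, 105]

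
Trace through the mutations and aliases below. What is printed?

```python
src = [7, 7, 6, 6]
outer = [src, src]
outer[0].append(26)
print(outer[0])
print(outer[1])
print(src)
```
[7, 7, 6, 6, 26]
[7, 7, 6, 6, 26]
[7, 7, 6, 6, 26]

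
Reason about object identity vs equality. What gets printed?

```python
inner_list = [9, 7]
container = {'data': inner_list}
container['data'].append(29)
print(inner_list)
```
[9, 7, 29]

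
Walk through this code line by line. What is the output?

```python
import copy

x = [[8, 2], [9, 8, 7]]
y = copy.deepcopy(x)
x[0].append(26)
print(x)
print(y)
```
[[8, 2, 26], [9, 8, 7]]
[[8, 2], [9, 8, 7]]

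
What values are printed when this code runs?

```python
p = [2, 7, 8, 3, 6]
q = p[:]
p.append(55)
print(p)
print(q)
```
[2, 7, 8, 3, 6, 55]
[2, 7, 8, 3, 6]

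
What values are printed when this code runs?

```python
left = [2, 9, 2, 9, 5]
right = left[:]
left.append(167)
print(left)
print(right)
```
[2, 9, 2, 9, 5, 167]
[2, 9, 2, 9, 5]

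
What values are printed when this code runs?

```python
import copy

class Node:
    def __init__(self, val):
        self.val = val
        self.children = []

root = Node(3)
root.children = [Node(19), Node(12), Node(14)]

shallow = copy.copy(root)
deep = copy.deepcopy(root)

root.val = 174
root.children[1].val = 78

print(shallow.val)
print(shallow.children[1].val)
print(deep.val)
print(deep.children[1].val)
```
3
78
3
12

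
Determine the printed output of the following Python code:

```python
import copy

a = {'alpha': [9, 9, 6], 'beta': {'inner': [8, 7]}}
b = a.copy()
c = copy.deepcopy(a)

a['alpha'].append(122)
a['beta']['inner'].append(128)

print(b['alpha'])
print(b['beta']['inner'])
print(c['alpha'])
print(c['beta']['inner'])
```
[9, 9, 6, 122]
[8, 7, 128]
[9, 9, 6]
[8, 7]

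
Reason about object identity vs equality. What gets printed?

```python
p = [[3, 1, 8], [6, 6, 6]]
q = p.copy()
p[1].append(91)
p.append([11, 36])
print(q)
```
[[3, 1, 8], [6, 6, 6, 91]]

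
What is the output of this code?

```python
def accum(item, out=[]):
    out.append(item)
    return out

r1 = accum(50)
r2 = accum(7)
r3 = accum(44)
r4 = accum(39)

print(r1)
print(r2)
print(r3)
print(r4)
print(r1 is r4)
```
[50, 7, 44, 39]
[50, 7, 44, 39]
[50, 7, 44, 39]
[50, 7, 44, 39]
True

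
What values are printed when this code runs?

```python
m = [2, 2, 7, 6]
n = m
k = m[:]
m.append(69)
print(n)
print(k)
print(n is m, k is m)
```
[2, 2, 7, 6, 69]
[2, 2, 7, 6]
True False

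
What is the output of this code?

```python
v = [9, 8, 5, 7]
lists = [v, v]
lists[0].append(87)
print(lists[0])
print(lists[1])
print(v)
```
[9, 8, 5, 7, 87]
[9, 8, 5, 7, 87]
[9, 8, 5, 7, 87]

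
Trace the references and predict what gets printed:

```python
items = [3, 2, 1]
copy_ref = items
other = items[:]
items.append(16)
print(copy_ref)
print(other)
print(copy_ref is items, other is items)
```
[3, 2, 1, 16]
[3, 2, 1]
True False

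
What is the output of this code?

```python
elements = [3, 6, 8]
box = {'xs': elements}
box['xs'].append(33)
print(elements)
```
[3, 6, 8, 33]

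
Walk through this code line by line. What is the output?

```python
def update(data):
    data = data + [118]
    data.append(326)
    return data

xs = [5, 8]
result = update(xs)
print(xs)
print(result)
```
[5, 8]
[5, 8, 118, 326]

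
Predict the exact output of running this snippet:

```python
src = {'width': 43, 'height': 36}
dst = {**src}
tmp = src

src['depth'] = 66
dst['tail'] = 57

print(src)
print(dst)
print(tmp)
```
{'width': 43, 'height': 36, 'depth': 66}
{'width': 43, 'height': 36, 'tail': 57}
{'width': 43, 'height': 36, 'depth': 66}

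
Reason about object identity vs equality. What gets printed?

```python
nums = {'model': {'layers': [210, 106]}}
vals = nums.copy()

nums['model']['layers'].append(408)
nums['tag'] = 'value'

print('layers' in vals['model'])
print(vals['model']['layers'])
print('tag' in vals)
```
True
[210, 106, 408]
False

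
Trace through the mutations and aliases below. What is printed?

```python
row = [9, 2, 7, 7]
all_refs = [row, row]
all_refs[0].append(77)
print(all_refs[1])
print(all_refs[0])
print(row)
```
[9, 2, 7, 7, 77]
[9, 2, 7, 7, 77]
[9, 2, 7, 7, 77]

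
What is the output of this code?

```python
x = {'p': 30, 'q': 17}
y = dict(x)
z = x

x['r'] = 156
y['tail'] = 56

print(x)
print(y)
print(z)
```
{'p': 30, 'q': 17, 'r': 156}
{'p': 30, 'q': 17, 'tail': 56}
{'p': 30, 'q': 17, 'r': 156}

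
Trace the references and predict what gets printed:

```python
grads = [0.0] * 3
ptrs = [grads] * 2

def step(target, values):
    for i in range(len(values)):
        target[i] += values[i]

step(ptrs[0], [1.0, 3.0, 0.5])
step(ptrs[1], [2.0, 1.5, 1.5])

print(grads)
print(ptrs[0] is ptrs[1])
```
[3.0, 4.5, 2.0]
True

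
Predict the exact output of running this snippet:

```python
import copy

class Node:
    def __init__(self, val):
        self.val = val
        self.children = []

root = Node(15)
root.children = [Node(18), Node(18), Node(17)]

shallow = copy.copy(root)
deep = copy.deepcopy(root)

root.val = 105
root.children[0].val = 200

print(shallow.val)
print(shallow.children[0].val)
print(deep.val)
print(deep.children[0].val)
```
15
200
15
18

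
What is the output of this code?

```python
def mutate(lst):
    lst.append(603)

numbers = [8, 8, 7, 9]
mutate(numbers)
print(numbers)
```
[8, 8, 7, 9, 603]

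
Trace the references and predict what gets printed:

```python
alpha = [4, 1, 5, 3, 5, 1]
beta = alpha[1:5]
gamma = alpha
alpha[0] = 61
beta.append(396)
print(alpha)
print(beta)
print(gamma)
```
[61, 1, 5, 3, 5, 1]
[1, 5, 3, 5, 396]
[61, 1, 5, 3, 5, 1]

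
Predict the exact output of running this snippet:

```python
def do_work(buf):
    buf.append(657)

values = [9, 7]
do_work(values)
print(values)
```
[9, 7, 657]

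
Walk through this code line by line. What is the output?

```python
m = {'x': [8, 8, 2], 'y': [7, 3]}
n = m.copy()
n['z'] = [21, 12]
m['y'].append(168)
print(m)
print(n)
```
{'x': [8, 8, 2], 'y': [7, 3, 168]}
{'x': [8, 8, 2], 'y': [7, 3, 168], 'z': [21, 12]}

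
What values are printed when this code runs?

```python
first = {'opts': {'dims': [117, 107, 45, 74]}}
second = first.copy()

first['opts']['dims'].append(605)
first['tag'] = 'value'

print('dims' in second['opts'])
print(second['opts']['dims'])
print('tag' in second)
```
True
[117, 107, 45, 74, 605]
False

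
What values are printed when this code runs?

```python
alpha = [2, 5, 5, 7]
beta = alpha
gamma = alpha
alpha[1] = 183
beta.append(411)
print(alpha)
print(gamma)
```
[2, 183, 5, 7, 411]
[2, 183, 5, 7, 411]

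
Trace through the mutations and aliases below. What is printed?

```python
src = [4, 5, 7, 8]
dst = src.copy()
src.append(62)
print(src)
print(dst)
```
[4, 5, 7, 8, 62]
[4, 5, 7, 8]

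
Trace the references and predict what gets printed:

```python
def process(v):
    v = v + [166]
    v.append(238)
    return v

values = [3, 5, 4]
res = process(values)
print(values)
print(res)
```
[3, 5, 4]
[3, 5, 4, 166, 238]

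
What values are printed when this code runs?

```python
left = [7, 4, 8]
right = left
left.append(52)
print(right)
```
[7, 4, 8, 52]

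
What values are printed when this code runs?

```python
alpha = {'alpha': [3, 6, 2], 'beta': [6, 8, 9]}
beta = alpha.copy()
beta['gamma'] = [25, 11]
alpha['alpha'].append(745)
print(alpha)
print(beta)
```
{'alpha': [3, 6, 2, 745], 'beta': [6, 8, 9]}
{'alpha': [3, 6, 2, 745], 'beta': [6, 8, 9], 'gamma': [25, 11]}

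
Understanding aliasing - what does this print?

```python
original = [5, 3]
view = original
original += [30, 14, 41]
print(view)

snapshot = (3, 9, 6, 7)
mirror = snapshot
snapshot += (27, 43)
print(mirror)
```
[5, 3, 30, 14, 41]
(3, 9, 6, 7)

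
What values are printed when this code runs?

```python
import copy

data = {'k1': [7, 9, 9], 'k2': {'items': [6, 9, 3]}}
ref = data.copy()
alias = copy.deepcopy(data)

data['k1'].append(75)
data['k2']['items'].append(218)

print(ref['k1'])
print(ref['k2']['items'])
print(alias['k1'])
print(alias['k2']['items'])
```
[7, 9, 9, 75]
[6, 9, 3, 218]
[7, 9, 9]
[6, 9, 3]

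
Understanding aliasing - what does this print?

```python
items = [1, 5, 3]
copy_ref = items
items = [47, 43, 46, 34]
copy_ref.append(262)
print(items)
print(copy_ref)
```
[47, 43, 46, 34]
[1, 5, 3, 262]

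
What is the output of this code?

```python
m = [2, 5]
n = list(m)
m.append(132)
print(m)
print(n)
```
[2, 5, 132]
[2, 5]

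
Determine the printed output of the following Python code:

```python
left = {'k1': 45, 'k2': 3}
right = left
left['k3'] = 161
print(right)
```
{'k1': 45, 'k2': 3, 'k3': 161}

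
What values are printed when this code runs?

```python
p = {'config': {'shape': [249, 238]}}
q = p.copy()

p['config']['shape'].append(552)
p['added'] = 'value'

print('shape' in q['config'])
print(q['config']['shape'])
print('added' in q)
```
True
[249, 238, 552]
False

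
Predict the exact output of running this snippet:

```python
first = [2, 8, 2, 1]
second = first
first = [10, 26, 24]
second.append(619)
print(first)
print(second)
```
[10, 26, 24]
[2, 8, 2, 1, 619]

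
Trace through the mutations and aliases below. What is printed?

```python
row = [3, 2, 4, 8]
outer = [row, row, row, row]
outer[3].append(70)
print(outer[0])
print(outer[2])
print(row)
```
[3, 2, 4, 8, 70]
[3, 2, 4, 8, 70]
[3, 2, 4, 8, 70]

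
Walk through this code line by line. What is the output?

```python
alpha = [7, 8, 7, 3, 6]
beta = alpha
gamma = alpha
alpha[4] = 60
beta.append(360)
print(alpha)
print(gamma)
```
[7, 8, 7, 3, 60, 360]
[7, 8, 7, 3, 60, 360]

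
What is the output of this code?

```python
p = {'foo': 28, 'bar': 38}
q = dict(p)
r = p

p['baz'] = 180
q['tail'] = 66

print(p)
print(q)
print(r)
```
{'foo': 28, 'bar': 38, 'baz': 180}
{'foo': 28, 'bar': 38, 'tail': 66}
{'foo': 28, 'bar': 38, 'baz': 180}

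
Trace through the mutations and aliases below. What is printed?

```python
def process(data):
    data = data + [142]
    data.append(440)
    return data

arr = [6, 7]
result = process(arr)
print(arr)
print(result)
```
[6, 7]
[6, 7, 142, 440]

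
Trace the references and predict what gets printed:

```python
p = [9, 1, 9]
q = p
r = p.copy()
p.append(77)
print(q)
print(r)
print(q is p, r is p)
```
[9, 1, 9, 77]
[9, 1, 9]
True False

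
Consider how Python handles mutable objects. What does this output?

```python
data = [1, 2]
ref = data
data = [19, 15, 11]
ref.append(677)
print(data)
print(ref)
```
[19, 15, 11]
[1, 2, 677]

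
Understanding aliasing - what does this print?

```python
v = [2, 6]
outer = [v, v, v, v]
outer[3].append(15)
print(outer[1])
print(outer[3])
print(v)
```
[2, 6, 15]
[2, 6, 15]
[2, 6, 15]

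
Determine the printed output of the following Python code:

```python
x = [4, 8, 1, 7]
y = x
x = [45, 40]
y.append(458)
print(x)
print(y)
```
[45, 40]
[4, 8, 1, 7, 458]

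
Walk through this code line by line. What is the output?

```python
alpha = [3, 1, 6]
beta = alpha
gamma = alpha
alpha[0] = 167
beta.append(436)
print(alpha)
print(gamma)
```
[167, 1, 6, 436]
[167, 1, 6, 436]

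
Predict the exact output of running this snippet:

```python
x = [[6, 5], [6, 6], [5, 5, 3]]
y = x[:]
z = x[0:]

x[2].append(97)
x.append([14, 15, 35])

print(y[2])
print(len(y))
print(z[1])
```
[5, 5, 3, 97]
3
[6, 6]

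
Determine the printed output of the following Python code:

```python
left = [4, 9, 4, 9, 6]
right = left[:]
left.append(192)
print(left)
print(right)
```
[4, 9, 4, 9, 6, 192]
[4, 9, 4, 9, 6]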